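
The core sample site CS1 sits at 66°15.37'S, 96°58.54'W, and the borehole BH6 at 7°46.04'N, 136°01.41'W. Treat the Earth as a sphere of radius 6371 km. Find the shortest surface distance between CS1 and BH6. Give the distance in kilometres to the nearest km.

CS1: φ = -66.25617°, λ = -96.97567°
BH6: φ = +7.76733°, λ = -136.02350°
Δφ = 74.0235°,  Δλ = -39.0478°
a = sin²(Δφ/2) + cos φ₁ cos φ₂ sin²(Δλ/2) = 0.406938
c = 2·arcsin(√a) = 1.383580 rad = 79.2733°
d = R·c = 6371 × 1.383580 = 8814.8 km

8815 km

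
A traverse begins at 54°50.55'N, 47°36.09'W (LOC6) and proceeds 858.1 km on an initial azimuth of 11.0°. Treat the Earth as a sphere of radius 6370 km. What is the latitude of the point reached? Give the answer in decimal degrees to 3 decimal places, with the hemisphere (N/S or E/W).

LOC6: φ = +54.84250°, λ = -47.60150°
δ = d/R = 858.1/6370 = 0.134710 rad
φ₂ = arcsin(sin φ₁ cos δ + cos φ₁ sin δ cos θ)
   = arcsin(0.81757·0.99094 + 0.57583·0.13430·0.98163) = 62.38464°
λ₂ = λ₁ + atan2(sin θ sin δ cos φ₁, cos δ − sin φ₁ sin φ₂) = -44.43233°

62.385°N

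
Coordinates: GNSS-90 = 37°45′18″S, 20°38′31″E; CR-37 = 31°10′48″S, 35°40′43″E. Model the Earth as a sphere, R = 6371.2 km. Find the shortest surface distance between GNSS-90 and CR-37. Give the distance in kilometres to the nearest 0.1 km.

1557.7 km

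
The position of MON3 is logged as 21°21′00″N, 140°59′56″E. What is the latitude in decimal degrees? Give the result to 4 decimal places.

21.3500°N

21° + 21′/60 + 0″/3600 = 21 + 0.35000 + 0.00000 = 21.3500°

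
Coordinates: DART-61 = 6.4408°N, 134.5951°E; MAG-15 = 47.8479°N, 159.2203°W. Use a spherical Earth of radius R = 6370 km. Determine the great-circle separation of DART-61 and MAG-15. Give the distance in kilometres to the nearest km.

7712 km

Δφ = 41.4071°,  Δλ = 66.1846°
a = sin²(Δφ/2) + cos φ₁ cos φ₂ sin²(Δλ/2) = 0.323781
c = 2·arcsin(√a) = 1.210621 rad = 69.3635°
d = R·c = 6370 × 1.210621 = 7711.7 km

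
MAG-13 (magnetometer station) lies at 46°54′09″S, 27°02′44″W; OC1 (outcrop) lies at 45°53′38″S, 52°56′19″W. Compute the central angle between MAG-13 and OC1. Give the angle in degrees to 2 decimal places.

17.80°

MAG-13: φ = -46.90250°, λ = -27.04556°
OC1: φ = -45.89389°, λ = -52.93861°
Δφ = 1.0086°,  Δλ = -25.8931°
a = sin²(Δφ/2) + cos φ₁ cos φ₂ sin²(Δλ/2) = 0.023946
c = 2·arcsin(√a) = 0.310742 rad = 17.8042°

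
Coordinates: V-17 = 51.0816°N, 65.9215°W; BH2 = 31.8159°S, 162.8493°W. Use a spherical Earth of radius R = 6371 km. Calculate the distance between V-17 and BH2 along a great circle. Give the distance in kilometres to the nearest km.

13158 km

Δφ = -82.8975°,  Δλ = -96.9278°
a = sin²(Δφ/2) + cos φ₁ cos φ₂ sin²(Δλ/2) = 0.737283
c = 2·arcsin(√a) = 2.065267 rad = 118.3311°
d = R·c = 6371 × 2.065267 = 13157.8 km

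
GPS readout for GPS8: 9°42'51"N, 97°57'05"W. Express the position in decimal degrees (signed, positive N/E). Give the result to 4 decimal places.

lat: 9.7142° N → +9.7142°
lon: 97.9514° W → -97.9514°

+9.7142°, -97.9514°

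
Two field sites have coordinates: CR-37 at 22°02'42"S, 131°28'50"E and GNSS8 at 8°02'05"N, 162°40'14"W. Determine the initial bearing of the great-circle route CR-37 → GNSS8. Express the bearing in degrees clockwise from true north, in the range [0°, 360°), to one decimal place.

72.7°

CR-37: φ = -22.04500°, λ = +131.48056°
GNSS8: φ = +8.03472°, λ = -162.67056°
Δλ = 65.8489°
y = sin Δλ · cos φ₂ = 0.903512
x = cos φ₁ sin φ₂ − sin φ₁ cos φ₂ cos Δλ = 0.281613
θ = atan2(y, x) = 72.6884° → 72.6884° (mod 360°)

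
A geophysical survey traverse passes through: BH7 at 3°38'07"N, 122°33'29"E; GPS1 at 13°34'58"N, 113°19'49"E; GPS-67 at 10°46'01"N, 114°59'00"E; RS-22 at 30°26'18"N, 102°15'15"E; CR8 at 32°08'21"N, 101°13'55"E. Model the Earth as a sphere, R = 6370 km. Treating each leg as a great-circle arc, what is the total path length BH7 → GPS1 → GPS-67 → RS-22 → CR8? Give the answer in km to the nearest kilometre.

4625 km

BH7: φ = +3.63528°, λ = +122.55806°
GPS1: φ = +13.58278°, λ = +113.33028°
GPS-67: φ = +10.76694°, λ = +114.98333°
RS-22: φ = +30.43833°, λ = +102.25417°
CR8: φ = +32.13917°, λ = +101.23194°
BH7→GPS1: c = 0.235438 rad, d = 1499.74 km
GPS1→GPS-67: c = 0.056661 rad, d = 360.93 km
GPS-67→RS-22: c = 0.400614 rad, d = 2551.91 km
RS-22→CR8: c = 0.033371 rad, d = 212.57 km
Total = 1499.74 + 360.93 + 2551.91 + 212.57 = 4625.15 km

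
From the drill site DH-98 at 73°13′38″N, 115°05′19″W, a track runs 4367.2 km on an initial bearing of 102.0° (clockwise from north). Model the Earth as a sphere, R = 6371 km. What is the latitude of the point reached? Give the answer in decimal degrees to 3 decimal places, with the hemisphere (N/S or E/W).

44.684°N

DH-98: φ = +73.22722°, λ = -115.08861°
δ = d/R = 4367.2/6371 = 0.685481 rad
φ₂ = arcsin(sin φ₁ cos δ + cos φ₁ sin δ cos θ)
   = arcsin(0.95746·0.77411 + 0.28858·0.63305·-0.20791) = 44.68426°
λ₂ = λ₁ + atan2(sin θ sin δ cos φ₁, cos δ − sin φ₁ sin φ₂) = -54.52384°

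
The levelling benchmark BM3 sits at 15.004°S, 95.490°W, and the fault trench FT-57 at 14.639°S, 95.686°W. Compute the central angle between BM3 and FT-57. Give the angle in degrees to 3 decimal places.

Δφ = 0.3650°,  Δλ = -0.1960°
a = sin²(Δφ/2) + cos φ₁ cos φ₂ sin²(Δλ/2) = 0.000013
c = 2·arcsin(√a) = 0.007178 rad = 0.4113°

0.411°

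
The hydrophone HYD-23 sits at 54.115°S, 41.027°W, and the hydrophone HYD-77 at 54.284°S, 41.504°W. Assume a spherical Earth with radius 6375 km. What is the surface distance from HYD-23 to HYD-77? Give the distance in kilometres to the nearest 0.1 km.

36.3 km

Δφ = -0.1690°,  Δλ = -0.4770°
a = sin²(Δφ/2) + cos φ₁ cos φ₂ sin²(Δλ/2) = 0.000008
c = 2·arcsin(√a) = 0.005694 rad = 0.3262°
d = R·c = 6375 × 0.005694 = 36.3 km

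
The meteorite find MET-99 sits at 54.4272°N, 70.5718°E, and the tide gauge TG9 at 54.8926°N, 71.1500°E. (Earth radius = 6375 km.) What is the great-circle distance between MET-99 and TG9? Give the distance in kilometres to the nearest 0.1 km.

63.8 km

Δφ = 0.4654°,  Δλ = 0.5782°
a = sin²(Δφ/2) + cos φ₁ cos φ₂ sin²(Δλ/2) = 0.000025
c = 2·arcsin(√a) = 0.010003 rad = 0.5731°
d = R·c = 6375 × 0.010003 = 63.8 km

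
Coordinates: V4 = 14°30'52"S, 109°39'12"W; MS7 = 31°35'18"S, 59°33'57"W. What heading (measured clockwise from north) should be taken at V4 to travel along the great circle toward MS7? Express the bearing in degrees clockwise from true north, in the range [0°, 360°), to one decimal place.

V4: φ = -14.51444°, λ = -109.65333°
MS7: φ = -31.58833°, λ = -59.56583°
Δλ = 50.0875°
y = sin Δλ · cos φ₂ = 0.653378
x = cos φ₁ sin φ₂ − sin φ₁ cos φ₂ cos Δλ = -0.370116
θ = atan2(y, x) = 119.5301° → 119.5301° (mod 360°)

119.5°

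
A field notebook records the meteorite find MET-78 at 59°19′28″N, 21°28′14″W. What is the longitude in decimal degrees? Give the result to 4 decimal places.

21.4706°W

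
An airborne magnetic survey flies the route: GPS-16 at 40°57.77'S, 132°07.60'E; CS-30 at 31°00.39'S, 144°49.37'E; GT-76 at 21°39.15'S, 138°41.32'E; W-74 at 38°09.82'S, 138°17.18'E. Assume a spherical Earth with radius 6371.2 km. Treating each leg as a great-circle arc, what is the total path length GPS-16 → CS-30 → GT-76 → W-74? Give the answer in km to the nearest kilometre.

4630 km

GPS-16: φ = -40.96283°, λ = +132.12667°
CS-30: φ = -31.00650°, λ = +144.82283°
GT-76: φ = -21.65250°, λ = +138.68867°
W-74: φ = -38.16367°, λ = +138.28633°
GPS-16→CS-30: c = 0.249182 rad, d = 1587.59 km
CS-30→GT-76: c = 0.189270 rad, d = 1205.88 km
GT-76→W-74: c = 0.288238 rad, d = 1836.42 km
Total = 1587.59 + 1205.88 + 1836.42 = 4629.89 km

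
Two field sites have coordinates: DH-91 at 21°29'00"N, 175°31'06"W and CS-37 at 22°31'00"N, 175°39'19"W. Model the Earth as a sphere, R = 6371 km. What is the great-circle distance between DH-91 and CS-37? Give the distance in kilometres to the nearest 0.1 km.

DH-91: φ = +21.48333°, λ = -175.51833°
CS-37: φ = +22.51667°, λ = -175.65528°
Δφ = 1.0333°,  Δλ = -0.1369°
a = sin²(Δφ/2) + cos φ₁ cos φ₂ sin²(Δλ/2) = 0.000083
c = 2·arcsin(√a) = 0.018171 rad = 1.0411°
d = R·c = 6371 × 0.018171 = 115.8 km

115.8 km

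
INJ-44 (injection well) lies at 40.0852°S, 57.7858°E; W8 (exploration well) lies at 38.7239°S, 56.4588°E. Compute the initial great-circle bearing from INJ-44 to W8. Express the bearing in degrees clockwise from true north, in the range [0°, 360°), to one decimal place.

Δλ = -1.3270°
y = sin Δλ · cos φ₂ = -0.018068
x = cos φ₁ sin φ₂ − sin φ₁ cos φ₂ cos Δλ = 0.023622
θ = atan2(y, x) = -37.4107° → 322.5893° (mod 360°)

322.6°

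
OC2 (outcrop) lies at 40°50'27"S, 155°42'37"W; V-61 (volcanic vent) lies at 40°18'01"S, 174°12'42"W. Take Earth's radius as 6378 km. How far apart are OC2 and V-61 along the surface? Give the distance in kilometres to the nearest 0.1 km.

1562.7 km

OC2: φ = -40.84083°, λ = -155.71028°
V-61: φ = -40.30028°, λ = -174.21167°
Δφ = 0.5406°,  Δλ = -18.5014°
a = sin²(Δφ/2) + cos φ₁ cos φ₂ sin²(Δλ/2) = 0.014933
c = 2·arcsin(√a) = 0.245010 rad = 14.0380°
d = R·c = 6378 × 0.245010 = 1562.7 km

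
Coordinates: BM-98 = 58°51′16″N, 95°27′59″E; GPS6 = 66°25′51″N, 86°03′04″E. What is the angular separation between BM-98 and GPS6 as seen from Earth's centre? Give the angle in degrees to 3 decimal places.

8.704°

BM-98: φ = +58.85444°, λ = +95.46639°
GPS6: φ = +66.43083°, λ = +86.05111°
Δφ = 7.5764°,  Δλ = -9.4153°
a = sin²(Δφ/2) + cos φ₁ cos φ₂ sin²(Δλ/2) = 0.005758
c = 2·arcsin(√a) = 0.151910 rad = 8.7038°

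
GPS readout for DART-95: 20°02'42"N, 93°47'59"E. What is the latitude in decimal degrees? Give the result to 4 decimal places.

20.0450°N

20° + 2′/60 + 42″/3600 = 20 + 0.03333 + 0.01167 = 20.0450°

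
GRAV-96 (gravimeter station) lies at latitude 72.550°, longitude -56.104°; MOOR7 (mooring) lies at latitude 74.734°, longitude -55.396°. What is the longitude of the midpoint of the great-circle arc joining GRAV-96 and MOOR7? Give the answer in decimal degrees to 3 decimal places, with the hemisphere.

55.773°W

Bx = cos φ₂ cos Δλ = 0.263281,  By = cos φ₂ sin Δλ = 0.003254
φₘ = atan2(sin φ₁ + sin φ₂, √((cos φ₁ + Bx)² + By²)) = 73.64229°
λₘ = λ₁ + atan2(By, cos φ₁ + Bx) = -55.77299°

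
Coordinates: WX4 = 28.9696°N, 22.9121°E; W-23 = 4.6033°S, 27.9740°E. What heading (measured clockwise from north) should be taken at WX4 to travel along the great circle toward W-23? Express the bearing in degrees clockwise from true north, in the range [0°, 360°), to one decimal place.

170.9°

Δλ = 5.0619°
y = sin Δλ · cos φ₂ = 0.087947
x = cos φ₁ sin φ₂ − sin φ₁ cos φ₂ cos Δλ = -0.551115
θ = atan2(y, x) = 170.9331° → 170.9331° (mod 360°)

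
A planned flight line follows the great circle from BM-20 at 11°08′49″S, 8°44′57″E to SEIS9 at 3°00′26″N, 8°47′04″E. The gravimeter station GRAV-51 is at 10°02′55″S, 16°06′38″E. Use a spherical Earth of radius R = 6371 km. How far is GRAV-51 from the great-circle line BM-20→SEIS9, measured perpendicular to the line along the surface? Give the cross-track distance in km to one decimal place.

805.6 km

BM-20: φ = -11.14694°, λ = +8.74917°
SEIS9: φ = +3.00722°, λ = +8.78444°
GRAV-51: φ = -10.04861°, λ = +16.11056°
δ₁₃ = central angle BM-20→GRAV-51 = 0.127730 rad  (haversine)
θ₁₃ = bearing BM-20→GRAV-51 = 82.059°,  θ₁₂ = bearing BM-20→SEIS9 = 0.144°
dₓₜ = R·arcsin(sin δ₁₃ · sin(θ₁₃ − θ₁₂)) = 6371·arcsin(0.12738·sin(81.915°)) = 805.638 km
|dₓₜ| = 805.638 km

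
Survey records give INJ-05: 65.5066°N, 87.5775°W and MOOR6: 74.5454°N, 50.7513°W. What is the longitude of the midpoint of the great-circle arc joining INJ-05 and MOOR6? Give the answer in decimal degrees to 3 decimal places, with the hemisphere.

Bx = cos φ₂ cos Δλ = 0.213302,  By = cos φ₂ sin Δλ = 0.159722
φₘ = atan2(sin φ₁ + sin φ₂, √((cos φ₁ + Bx)² + By²)) = 70.92710°
λₘ = λ₁ + atan2(By, cos φ₁ + Bx) = -73.30535°

73.305°W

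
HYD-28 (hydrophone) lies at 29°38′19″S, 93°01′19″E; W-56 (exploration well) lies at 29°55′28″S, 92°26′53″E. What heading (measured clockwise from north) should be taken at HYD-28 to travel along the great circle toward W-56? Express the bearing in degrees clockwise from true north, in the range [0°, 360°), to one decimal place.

HYD-28: φ = -29.63861°, λ = +93.02194°
W-56: φ = -29.92444°, λ = +92.44806°
Δλ = -0.5739°
y = sin Δλ · cos φ₂ = -0.008681
x = cos φ₁ sin φ₂ − sin φ₁ cos φ₂ cos Δλ = -0.005010
θ = atan2(y, x) = -119.9919° → 240.0081° (mod 360°)

240.0°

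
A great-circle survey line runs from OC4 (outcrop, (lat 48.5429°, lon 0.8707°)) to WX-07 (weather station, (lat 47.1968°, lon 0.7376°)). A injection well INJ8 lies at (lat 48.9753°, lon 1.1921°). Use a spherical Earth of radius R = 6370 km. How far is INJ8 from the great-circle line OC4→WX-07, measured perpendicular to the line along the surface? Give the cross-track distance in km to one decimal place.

20.2 km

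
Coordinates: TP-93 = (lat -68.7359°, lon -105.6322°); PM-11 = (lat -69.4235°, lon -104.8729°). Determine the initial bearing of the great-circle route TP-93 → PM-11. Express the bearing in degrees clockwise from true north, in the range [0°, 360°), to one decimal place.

Δλ = 0.7593°
y = sin Δλ · cos φ₂ = 0.004657
x = cos φ₁ sin φ₂ − sin φ₁ cos φ₂ cos Δλ = -0.012029
θ = atan2(y, x) = 158.8348° → 158.8348° (mod 360°)

158.8°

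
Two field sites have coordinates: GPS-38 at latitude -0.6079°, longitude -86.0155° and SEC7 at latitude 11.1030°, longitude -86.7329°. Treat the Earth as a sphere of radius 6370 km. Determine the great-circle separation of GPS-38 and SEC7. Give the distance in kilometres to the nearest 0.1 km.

1304.4 km

Δφ = 11.7109°,  Δλ = -0.7174°
a = sin²(Δφ/2) + cos φ₁ cos φ₂ sin²(Δλ/2) = 0.010446
c = 2·arcsin(√a) = 0.204772 rad = 11.7326°
d = R·c = 6370 × 0.204772 = 1304.4 km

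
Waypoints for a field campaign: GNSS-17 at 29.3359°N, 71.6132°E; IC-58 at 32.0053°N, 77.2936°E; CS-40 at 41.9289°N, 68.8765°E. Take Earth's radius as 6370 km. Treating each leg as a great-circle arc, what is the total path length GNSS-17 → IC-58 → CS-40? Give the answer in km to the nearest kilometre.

GNSS-17→IC-58: c = 0.097149 rad, d = 618.84 km
IC-58→CS-40: c = 0.208981 rad, d = 1331.21 km
Total = 618.84 + 1331.21 = 1950.04 km

1950 km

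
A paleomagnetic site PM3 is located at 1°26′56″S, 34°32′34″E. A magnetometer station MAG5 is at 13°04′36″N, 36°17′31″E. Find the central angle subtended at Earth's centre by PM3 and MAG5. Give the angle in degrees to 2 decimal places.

14.63°

PM3: φ = -1.44889°, λ = +34.54278°
MAG5: φ = +13.07667°, λ = +36.29194°
Δφ = 14.5256°,  Δλ = 1.7492°
a = sin²(Δφ/2) + cos φ₁ cos φ₂ sin²(Δλ/2) = 0.016209
c = 2·arcsin(√a) = 0.255322 rad = 14.6288°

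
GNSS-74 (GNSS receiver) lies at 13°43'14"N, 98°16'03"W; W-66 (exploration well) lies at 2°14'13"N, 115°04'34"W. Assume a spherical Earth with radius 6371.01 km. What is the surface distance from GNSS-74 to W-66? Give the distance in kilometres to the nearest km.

2246 km

GNSS-74: φ = +13.72056°, λ = -98.26750°
W-66: φ = +2.23694°, λ = -115.07611°
Δφ = -11.4836°,  Δλ = -16.8086°
a = sin²(Δφ/2) + cos φ₁ cos φ₂ sin²(Δλ/2) = 0.030746
c = 2·arcsin(√a) = 0.352512 rad = 20.1974°
d = R·c = 6371.01 × 0.352512 = 2245.9 km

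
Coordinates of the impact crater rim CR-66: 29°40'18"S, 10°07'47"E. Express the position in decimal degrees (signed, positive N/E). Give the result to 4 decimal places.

-29.6717°, +10.1297°

lat: 29.6717° S → -29.6717°
lon: 10.1297° E → +10.1297°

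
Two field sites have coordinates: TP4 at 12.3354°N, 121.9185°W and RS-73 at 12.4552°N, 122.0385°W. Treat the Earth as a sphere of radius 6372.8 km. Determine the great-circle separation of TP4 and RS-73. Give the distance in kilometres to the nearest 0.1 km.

18.6 km

Δφ = 0.1198°,  Δλ = -0.1200°
a = sin²(Δφ/2) + cos φ₁ cos φ₂ sin²(Δλ/2) = 0.000002
c = 2·arcsin(√a) = 0.002925 rad = 0.1676°
d = R·c = 6372.8 × 0.002925 = 18.6 km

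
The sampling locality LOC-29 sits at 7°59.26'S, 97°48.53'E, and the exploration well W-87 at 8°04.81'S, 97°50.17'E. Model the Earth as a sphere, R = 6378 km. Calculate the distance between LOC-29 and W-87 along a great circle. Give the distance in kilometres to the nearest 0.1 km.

LOC-29: φ = -7.98767°, λ = +97.80883°
W-87: φ = -8.08017°, λ = +97.83617°
Δφ = -0.0925°,  Δλ = 0.0273°
a = sin²(Δφ/2) + cos φ₁ cos φ₂ sin²(Δλ/2) = 0.000001
c = 2·arcsin(√a) = 0.001682 rad = 0.0964°
d = R·c = 6378 × 0.001682 = 10.7 km

10.7 km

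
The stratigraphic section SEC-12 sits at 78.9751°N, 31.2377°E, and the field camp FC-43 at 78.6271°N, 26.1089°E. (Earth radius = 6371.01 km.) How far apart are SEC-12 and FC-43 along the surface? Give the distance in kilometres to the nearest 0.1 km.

117.3 km

Δφ = -0.3480°,  Δλ = -5.1288°
a = sin²(Δφ/2) + cos φ₁ cos φ₂ sin²(Δλ/2) = 0.000085
c = 2·arcsin(√a) = 0.018408 rad = 1.0547°
d = R·c = 6371.01 × 0.018408 = 117.3 km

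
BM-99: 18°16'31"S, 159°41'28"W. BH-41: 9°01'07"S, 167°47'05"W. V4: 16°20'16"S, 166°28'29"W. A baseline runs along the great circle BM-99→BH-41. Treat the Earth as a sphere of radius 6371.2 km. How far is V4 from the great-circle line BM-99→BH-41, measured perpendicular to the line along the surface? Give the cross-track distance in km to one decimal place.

408.5 km

BM-99: φ = -18.27528°, λ = -159.69111°
BH-41: φ = -9.01861°, λ = -167.78472°
V4: φ = -16.33778°, λ = -166.47472°
δ₁₃ = central angle BM-99→V4 = 0.117974 rad  (haversine)
θ₁₃ = bearing BM-99→V4 = 285.626°,  θ₁₂ = bearing BM-99→BH-41 = 318.609°
dₓₜ = R·arcsin(sin δ₁₃ · sin(θ₁₃ − θ₁₂)) = 6371.2·arcsin(0.11770·sin(-32.984°)) = -408.519 km
|dₓₜ| = 408.519 km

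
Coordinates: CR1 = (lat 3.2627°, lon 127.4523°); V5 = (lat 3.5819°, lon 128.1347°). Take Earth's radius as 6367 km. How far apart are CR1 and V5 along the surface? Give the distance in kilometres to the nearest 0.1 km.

Δφ = 0.3192°,  Δλ = 0.6824°
a = sin²(Δφ/2) + cos φ₁ cos φ₂ sin²(Δλ/2) = 0.000043
c = 2·arcsin(√a) = 0.013129 rad = 0.7523°
d = R·c = 6367 × 0.013129 = 83.6 km

83.6 km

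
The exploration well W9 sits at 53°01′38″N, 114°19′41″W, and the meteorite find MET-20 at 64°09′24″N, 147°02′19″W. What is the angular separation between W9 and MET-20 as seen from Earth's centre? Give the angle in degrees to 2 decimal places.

20.01°

W9: φ = +53.02722°, λ = -114.32806°
MET-20: φ = +64.15667°, λ = -147.03861°
Δφ = 11.1294°,  Δλ = -32.7106°
a = sin²(Δφ/2) + cos φ₁ cos φ₂ sin²(Δλ/2) = 0.030192
c = 2·arcsin(√a) = 0.349290 rad = 20.0128°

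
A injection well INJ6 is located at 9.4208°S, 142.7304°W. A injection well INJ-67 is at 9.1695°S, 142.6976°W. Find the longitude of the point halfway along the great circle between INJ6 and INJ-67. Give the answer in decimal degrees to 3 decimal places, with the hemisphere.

142.714°W

Bx = cos φ₂ cos Δλ = 0.987221,  By = cos φ₂ sin Δλ = 0.000565
φₘ = atan2(sin φ₁ + sin φ₂, √((cos φ₁ + Bx)² + By²)) = -9.29515°
λₘ = λ₁ + atan2(By, cos φ₁ + Bx) = -142.71399°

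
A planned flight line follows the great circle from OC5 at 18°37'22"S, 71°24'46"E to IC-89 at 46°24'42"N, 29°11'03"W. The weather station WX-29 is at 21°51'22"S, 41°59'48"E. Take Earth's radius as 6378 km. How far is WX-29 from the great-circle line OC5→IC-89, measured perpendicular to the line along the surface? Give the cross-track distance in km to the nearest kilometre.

2507 km

OC5: φ = -18.62278°, λ = +71.41278°
IC-89: φ = +46.41167°, λ = -29.18417°
WX-29: φ = -21.85611°, λ = +41.99667°
δ₁₃ = central angle OC5→WX-29 = 0.484268 rad  (haversine)
θ₁₃ = bearing OC5→WX-29 = 258.274°,  θ₁₂ = bearing OC5→IC-89 = 313.623°
dₓₜ = R·arcsin(sin δ₁₃ · sin(θ₁₃ − θ₁₂)) = 6378·arcsin(0.46556·sin(-55.349°)) = -2506.704 km
|dₓₜ| = 2506.704 km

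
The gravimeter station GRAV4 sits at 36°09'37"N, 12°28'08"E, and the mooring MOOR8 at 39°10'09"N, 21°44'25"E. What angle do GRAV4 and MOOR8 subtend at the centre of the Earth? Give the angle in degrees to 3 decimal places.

7.927°

GRAV4: φ = +36.16028°, λ = +12.46889°
MOOR8: φ = +39.16917°, λ = +21.74028°
Δφ = 3.0089°,  Δλ = 9.2714°
a = sin²(Δφ/2) + cos φ₁ cos φ₂ sin²(Δλ/2) = 0.004778
c = 2·arcsin(√a) = 0.138354 rad = 7.9271°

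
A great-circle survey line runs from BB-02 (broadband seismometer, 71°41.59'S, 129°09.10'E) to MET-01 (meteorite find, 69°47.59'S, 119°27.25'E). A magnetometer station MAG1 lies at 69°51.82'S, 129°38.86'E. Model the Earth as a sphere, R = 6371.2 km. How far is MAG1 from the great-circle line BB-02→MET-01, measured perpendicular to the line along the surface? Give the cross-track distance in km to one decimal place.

BB-02: φ = -71.69317°, λ = +129.15167°
MET-01: φ = -69.79317°, λ = +119.45417°
MAG1: φ = -69.86367°, λ = +129.64767°
δ₁₃ = central angle BB-02→MAG1 = 0.032057 rad  (haversine)
θ₁₃ = bearing BB-02→MAG1 = 5.335°,  θ₁₂ = bearing BB-02→MET-01 = 296.073°
dₓₜ = R·arcsin(sin δ₁₃ · sin(θ₁₃ − θ₁₂)) = 6371.2·arcsin(0.03205·sin(-290.738°)) = 191.007 km
|dₓₜ| = 191.007 km

191.0 km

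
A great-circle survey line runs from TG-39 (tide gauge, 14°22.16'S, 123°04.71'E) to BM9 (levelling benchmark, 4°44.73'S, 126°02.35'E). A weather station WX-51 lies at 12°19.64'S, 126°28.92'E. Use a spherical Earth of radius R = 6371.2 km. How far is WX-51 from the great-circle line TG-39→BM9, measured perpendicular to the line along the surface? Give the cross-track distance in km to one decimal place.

287.1 km

TG-39: φ = -14.36933°, λ = +123.07850°
BM9: φ = -4.74550°, λ = +126.03917°
WX-51: φ = -12.32733°, λ = +126.48200°
δ₁₃ = central angle TG-39→WX-51 = 0.067899 rad  (haversine)
θ₁₃ = bearing TG-39→WX-51 = 58.743°,  θ₁₂ = bearing TG-39→BM9 = 17.145°
dₓₜ = R·arcsin(sin δ₁₃ · sin(θ₁₃ − θ₁₂)) = 6371.2·arcsin(0.06785·sin(41.598°)) = 287.076 km
|dₓₜ| = 287.076 km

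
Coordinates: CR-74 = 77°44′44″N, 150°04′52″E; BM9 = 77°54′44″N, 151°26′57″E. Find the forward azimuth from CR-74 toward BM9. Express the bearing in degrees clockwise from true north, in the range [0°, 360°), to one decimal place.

CR-74: φ = +77.74556°, λ = +150.08111°
BM9: φ = +77.91222°, λ = +151.44917°
Δλ = 1.3681°
y = sin Δλ · cos φ₂ = 0.005000
x = cos φ₁ sin φ₂ − sin φ₁ cos φ₂ cos Δλ = 0.002967
θ = atan2(y, x) = 59.3114° → 59.3114° (mod 360°)

59.3°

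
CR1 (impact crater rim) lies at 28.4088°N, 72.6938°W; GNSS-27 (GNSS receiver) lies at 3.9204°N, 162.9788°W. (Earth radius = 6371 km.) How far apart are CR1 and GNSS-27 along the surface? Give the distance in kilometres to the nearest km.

Δφ = -24.4884°,  Δλ = -90.2850°
a = sin²(Δφ/2) + cos φ₁ cos φ₂ sin²(Δλ/2) = 0.485919
c = 2·arcsin(√a) = 1.542630 rad = 88.3862°
d = R·c = 6371 × 1.542630 = 9828.1 km

9828 km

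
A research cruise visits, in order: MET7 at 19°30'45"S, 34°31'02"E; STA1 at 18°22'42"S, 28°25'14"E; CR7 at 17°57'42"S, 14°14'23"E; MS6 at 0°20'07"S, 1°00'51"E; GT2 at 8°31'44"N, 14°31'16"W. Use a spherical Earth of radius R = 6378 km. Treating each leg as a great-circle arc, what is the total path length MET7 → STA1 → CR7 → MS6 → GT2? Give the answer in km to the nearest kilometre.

MET7: φ = -19.51250°, λ = +34.51722°
STA1: φ = -18.37833°, λ = +28.42056°
CR7: φ = -17.96167°, λ = +14.23972°
MS6: φ = -0.33528°, λ = +1.01417°
GT2: φ = +8.52889°, λ = -14.52111°
MET7→STA1: c = 0.102564 rad, d = 654.15 km
STA1→CR7: c = 0.235214 rad, d = 1500.19 km
CR7→MS6: c = 0.382267 rad, d = 2438.10 km
MS6→GT2: c = 0.311331 rad, d = 1985.67 km
Total = 654.15 + 1500.19 + 2438.10 + 1985.67 = 6578.11 km

6578 km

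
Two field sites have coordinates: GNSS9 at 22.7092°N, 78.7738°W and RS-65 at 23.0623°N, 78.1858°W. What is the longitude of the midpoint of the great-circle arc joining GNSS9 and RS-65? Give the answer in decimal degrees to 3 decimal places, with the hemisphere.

Bx = cos φ₂ cos Δλ = 0.920031,  By = cos φ₂ sin Δλ = 0.009442
φₘ = atan2(sin φ₁ + sin φ₂, √((cos φ₁ + Bx)² + By²)) = 22.88602°
λₘ = λ₁ + atan2(By, cos φ₁ + Bx) = -78.48018°

78.480°W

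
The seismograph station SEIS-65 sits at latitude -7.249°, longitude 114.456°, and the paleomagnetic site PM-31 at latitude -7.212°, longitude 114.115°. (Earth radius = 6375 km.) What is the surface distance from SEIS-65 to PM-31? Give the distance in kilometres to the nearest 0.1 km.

Δφ = 0.0370°,  Δλ = -0.3410°
a = sin²(Δφ/2) + cos φ₁ cos φ₂ sin²(Δλ/2) = 0.000009
c = 2·arcsin(√a) = 0.005939 rad = 0.3403°
d = R·c = 6375 × 0.005939 = 37.9 km

37.9 km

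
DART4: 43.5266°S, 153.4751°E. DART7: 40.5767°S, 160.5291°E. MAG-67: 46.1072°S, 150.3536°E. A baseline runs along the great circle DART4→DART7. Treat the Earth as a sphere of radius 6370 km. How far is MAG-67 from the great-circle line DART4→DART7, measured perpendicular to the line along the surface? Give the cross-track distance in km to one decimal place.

δ₁₃ = central angle DART4→MAG-67 = 0.059338 rad  (haversine)
θ₁₃ = bearing DART4→MAG-67 = 219.540°,  θ₁₂ = bearing DART4→DART7 = 63.011°
dₓₜ = R·arcsin(sin δ₁₃ · sin(θ₁₃ − θ₁₂)) = 6370·arcsin(0.05930·sin(156.529°)) = 150.469 km
|dₓₜ| = 150.469 km

150.5 km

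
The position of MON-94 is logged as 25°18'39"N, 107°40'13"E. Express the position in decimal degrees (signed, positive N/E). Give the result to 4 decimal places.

lat: 25.3108° N → +25.3108°
lon: 107.6703° E → +107.6703°

+25.3108°, +107.6703°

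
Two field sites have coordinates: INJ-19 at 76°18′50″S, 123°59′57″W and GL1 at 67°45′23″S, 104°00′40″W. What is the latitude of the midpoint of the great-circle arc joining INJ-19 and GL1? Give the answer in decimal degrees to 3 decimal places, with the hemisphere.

INJ-19: φ = -76.31389°, λ = -123.99917°
GL1: φ = -67.75639°, λ = -104.01111°
Bx = cos φ₂ cos Δλ = 0.355743,  By = cos φ₂ sin Δλ = 0.129396
φₘ = atan2(sin φ₁ + sin φ₂, √((cos φ₁ + Bx)² + By²)) = -72.27687°
λₘ = λ₁ + atan2(By, cos φ₁ + Bx) = -111.67667°

72.277°S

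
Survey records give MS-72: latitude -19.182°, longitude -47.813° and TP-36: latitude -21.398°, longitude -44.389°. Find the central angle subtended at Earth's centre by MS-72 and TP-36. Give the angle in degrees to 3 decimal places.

Δφ = -2.2160°,  Δλ = 3.4240°
a = sin²(Δφ/2) + cos φ₁ cos φ₂ sin²(Δλ/2) = 0.001159
c = 2·arcsin(√a) = 0.068096 rad = 3.9016°

3.902°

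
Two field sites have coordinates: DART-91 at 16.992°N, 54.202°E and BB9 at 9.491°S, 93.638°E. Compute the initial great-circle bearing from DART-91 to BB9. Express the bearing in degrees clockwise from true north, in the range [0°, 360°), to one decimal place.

Δλ = 39.4360°
y = sin Δλ · cos φ₂ = 0.626521
x = cos φ₁ sin φ₂ − sin φ₁ cos φ₂ cos Δλ = -0.380310
θ = atan2(y, x) = 121.2586° → 121.2586° (mod 360°)

121.3°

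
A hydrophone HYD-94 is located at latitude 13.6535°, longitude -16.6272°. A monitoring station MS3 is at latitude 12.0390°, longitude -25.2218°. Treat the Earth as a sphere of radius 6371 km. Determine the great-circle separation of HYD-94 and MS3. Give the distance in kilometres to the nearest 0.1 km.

948.8 km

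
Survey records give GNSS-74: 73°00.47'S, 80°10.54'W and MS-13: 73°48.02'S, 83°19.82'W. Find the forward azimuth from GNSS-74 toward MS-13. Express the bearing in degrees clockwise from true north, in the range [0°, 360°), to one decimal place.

GNSS-74: φ = -73.00783°, λ = -80.17567°
MS-13: φ = -73.80033°, λ = -83.33033°
Δλ = -3.1547°
y = sin Δλ · cos φ₂ = -0.015353
x = cos φ₁ sin φ₂ − sin φ₁ cos φ₂ cos Δλ = -0.014236
θ = atan2(y, x) = -132.8373° → 227.1627° (mod 360°)

227.2°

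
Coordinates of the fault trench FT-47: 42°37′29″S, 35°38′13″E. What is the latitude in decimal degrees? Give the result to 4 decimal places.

42° + 37′/60 + 29″/3600 = 42 + 0.61667 + 0.00806 = 42.6247°

42.6247°S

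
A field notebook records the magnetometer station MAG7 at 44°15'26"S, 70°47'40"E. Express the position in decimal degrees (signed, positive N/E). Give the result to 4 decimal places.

-44.2572°, +70.7944°

lat: 44.2572° S → -44.2572°
lon: 70.7944° E → +70.7944°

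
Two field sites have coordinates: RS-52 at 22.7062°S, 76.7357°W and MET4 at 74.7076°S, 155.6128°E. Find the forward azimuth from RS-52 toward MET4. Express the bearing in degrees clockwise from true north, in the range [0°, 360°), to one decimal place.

Δλ = -127.6515°
y = sin Δλ · cos φ₂ = -0.208818
x = cos φ₁ sin φ₂ − sin φ₁ cos φ₂ cos Δλ = -0.952023
θ = atan2(y, x) = -167.6286° → 192.3714° (mod 360°)

192.4°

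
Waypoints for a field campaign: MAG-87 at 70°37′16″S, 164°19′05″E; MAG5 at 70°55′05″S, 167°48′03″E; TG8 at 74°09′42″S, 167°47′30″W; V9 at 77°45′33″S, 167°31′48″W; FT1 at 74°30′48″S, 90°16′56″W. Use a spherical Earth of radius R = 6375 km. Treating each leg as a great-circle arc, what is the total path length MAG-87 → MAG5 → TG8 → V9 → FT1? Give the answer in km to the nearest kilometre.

MAG-87: φ = -70.62111°, λ = +164.31806°
MAG5: φ = -70.91806°, λ = +167.80083°
TG8: φ = -74.16167°, λ = -167.79167°
V9: φ = -77.75917°, λ = -167.53000°
FT1: φ = -74.51333°, λ = -90.28222°
MAG-87→MAG5: c = 0.020678 rad, d = 131.82 km
MAG5→TG8: c = 0.138502 rad, d = 882.95 km
TG8→V9: c = 0.062798 rad, d = 400.34 km
V9→FT1: c = 0.303556 rad, d = 1935.17 km
Total = 131.82 + 882.95 + 400.34 + 1935.17 = 3350.27 km

3350 km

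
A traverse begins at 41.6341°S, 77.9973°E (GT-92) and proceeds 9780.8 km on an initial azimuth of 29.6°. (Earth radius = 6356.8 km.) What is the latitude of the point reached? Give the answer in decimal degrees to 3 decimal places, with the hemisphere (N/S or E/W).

δ = d/R = 9780.8/6356.8 = 1.538636 rad
φ₂ = arcsin(sin φ₁ cos δ + cos φ₁ sin δ cos θ)
   = arcsin(-0.66437·0.03215 + 0.74740·0.99948·0.86949) = 38.91480°
λ₂ = λ₁ + atan2(sin θ sin δ cos φ₁, cos δ − sin φ₁ sin φ₂) = 117.37965°

38.915°N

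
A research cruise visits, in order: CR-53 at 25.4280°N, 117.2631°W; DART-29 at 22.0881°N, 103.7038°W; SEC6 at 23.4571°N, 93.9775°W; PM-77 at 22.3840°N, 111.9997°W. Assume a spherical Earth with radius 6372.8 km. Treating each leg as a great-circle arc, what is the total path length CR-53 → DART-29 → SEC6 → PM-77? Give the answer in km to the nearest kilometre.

4286 km

CR-53→DART-29: c = 0.224179 rad, d = 1428.65 km
DART-29→SEC6: c = 0.158303 rad, d = 1008.83 km
SEC6→PM-77: c = 0.290128 rad, d = 1848.93 km
Total = 1428.65 + 1008.83 + 1848.93 = 4286.41 km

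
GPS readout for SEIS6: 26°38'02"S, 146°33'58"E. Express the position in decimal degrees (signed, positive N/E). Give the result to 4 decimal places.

lat: 26.6339° S → -26.6339°
lon: 146.5661° E → +146.5661°

-26.6339°, +146.5661°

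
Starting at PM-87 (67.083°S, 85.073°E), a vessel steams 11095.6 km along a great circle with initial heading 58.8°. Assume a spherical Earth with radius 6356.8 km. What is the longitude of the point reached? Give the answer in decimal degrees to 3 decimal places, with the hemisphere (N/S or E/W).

δ = d/R = 11095.6/6356.8 = 1.745469 rad
φ₂ = arcsin(sin φ₁ cos δ + cos φ₁ sin δ cos θ)
   = arcsin(-0.92107·-0.17379 + 0.38940·0.98478·0.51803) = 21.02149°
λ₂ = λ₁ + atan2(sin θ sin δ cos φ₁, cos δ − sin φ₁ sin φ₂) = 149.54934°

149.549°E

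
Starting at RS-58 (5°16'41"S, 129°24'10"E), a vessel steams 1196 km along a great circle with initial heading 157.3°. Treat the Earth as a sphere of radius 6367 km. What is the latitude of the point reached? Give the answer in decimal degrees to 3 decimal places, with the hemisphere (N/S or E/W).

RS-58: φ = -5.27806°, λ = +129.40278°
δ = d/R = 1196/6367 = 0.187844 rad
φ₂ = arcsin(sin φ₁ cos δ + cos φ₁ sin δ cos θ)
   = arcsin(-0.09199·0.98241 + 0.99576·0.18674·-0.92254) = -15.18379°
λ₂ = λ₁ + atan2(sin θ sin δ cos φ₁, cos δ − sin φ₁ sin φ₂) = 133.68510°

15.184°S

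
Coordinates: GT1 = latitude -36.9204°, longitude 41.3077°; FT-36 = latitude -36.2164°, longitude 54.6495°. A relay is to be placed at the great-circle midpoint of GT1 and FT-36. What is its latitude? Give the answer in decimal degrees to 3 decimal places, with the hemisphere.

36.755°S

Bx = cos φ₂ cos Δλ = 0.785017,  By = cos φ₂ sin Δλ = 0.186175
φₘ = atan2(sin φ₁ + sin φ₂, √((cos φ₁ + Bx)² + By²)) = -36.75482°
λₘ = λ₁ + atan2(By, cos φ₁ + Bx) = 48.00914°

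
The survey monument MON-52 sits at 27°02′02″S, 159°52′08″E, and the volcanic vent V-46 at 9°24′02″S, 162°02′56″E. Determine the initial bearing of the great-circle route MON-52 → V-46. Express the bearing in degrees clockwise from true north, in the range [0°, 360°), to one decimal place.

7.1°

MON-52: φ = -27.03389°, λ = +159.86889°
V-46: φ = -9.40056°, λ = +162.04889°
Δλ = 2.1800°
y = sin Δλ · cos φ₂ = 0.037528
x = cos φ₁ sin φ₂ − sin φ₁ cos φ₂ cos Δλ = 0.302600
θ = atan2(y, x) = 7.0697° → 7.0697° (mod 360°)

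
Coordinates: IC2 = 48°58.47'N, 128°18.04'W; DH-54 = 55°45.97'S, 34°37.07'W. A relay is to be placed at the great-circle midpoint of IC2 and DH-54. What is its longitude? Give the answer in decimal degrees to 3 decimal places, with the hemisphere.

86.152°W

IC2: φ = +48.97450°, λ = -128.30067°
DH-54: φ = -55.76617°, λ = -34.61783°
Bx = cos φ₂ cos Δλ = -0.036136,  By = cos φ₂ sin Δλ = 0.561410
φₘ = atan2(sin φ₁ + sin φ₂, √((cos φ₁ + Bx)² + By²)) = -4.94140°
λₘ = λ₁ + atan2(By, cos φ₁ + Bx) = -86.15174°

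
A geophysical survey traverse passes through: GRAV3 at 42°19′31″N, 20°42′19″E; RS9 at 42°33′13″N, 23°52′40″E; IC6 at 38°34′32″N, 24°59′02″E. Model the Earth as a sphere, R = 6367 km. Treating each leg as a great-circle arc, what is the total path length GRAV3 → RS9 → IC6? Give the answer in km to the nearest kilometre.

GRAV3: φ = +42.32528°, λ = +20.70528°
RS9: φ = +42.55361°, λ = +23.87778°
IC6: φ = +38.57556°, λ = +24.98389°
GRAV3→RS9: c = 0.041054 rad, d = 261.39 km
RS9→IC6: c = 0.070960 rad, d = 451.80 km
Total = 261.39 + 451.80 = 713.20 km

713 km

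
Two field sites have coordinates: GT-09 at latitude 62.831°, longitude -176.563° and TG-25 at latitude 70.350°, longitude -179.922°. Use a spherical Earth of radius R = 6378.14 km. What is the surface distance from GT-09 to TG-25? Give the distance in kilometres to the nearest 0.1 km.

849.8 km

Δφ = 7.5190°,  Δλ = -3.3590°
a = sin²(Δφ/2) + cos φ₁ cos φ₂ sin²(Δλ/2) = 0.004431
c = 2·arcsin(√a) = 0.133232 rad = 7.6336°
d = R·c = 6378.14 × 0.133232 = 849.8 km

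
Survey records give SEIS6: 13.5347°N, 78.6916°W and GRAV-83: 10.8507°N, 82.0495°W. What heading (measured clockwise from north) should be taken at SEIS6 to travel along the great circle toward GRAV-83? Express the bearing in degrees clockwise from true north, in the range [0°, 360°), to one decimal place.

231.1°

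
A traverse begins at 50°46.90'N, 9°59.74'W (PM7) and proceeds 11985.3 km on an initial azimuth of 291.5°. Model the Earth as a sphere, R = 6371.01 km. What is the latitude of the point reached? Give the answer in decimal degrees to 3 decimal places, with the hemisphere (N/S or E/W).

0.917°S

PM7: φ = +50.78167°, λ = -9.99567°
δ = d/R = 11985.3/6371.01 = 1.881224 rad
φ₂ = arcsin(sin φ₁ cos δ + cos φ₁ sin δ cos θ)
   = arcsin(0.77474·-0.30547 + 0.63228·0.95220·0.36650) = -0.91696°
λ₂ = λ₁ + atan2(sin θ sin δ cos φ₁, cos δ − sin φ₁ sin φ₂) = -127.61345°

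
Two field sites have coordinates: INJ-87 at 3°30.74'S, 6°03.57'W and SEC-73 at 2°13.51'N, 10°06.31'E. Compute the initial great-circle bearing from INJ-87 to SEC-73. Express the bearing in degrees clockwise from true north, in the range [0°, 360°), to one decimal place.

70.7°

INJ-87: φ = -3.51233°, λ = -6.05950°
SEC-73: φ = +2.22517°, λ = +10.10517°
Δλ = 16.1647°
y = sin Δλ · cos φ₂ = 0.278189
x = cos φ₁ sin φ₂ − sin φ₁ cos φ₂ cos Δλ = 0.097551
θ = atan2(y, x) = 70.6761° → 70.6761° (mod 360°)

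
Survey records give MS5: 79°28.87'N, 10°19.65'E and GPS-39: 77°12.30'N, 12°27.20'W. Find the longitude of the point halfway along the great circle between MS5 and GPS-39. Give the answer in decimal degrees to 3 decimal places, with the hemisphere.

2.174°W

MS5: φ = +79.48117°, λ = +10.32750°
GPS-39: φ = +77.20500°, λ = -12.45333°
Bx = cos φ₂ cos Δλ = 0.204188,  By = cos φ₂ sin Δλ = -0.085752
φₘ = atan2(sin φ₁ + sin φ₂, √((cos φ₁ + Bx)² + By²)) = 78.56448°
λₘ = λ₁ + atan2(By, cos φ₁ + Bx) = -2.17428°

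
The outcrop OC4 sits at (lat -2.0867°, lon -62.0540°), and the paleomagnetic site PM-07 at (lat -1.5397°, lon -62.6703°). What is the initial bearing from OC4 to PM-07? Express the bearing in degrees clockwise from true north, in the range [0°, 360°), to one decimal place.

311.6°

Δλ = -0.6163°
y = sin Δλ · cos φ₂ = -0.010752
x = cos φ₁ sin φ₂ − sin φ₁ cos φ₂ cos Δλ = 0.009545
θ = atan2(y, x) = -48.4051° → 311.5949° (mod 360°)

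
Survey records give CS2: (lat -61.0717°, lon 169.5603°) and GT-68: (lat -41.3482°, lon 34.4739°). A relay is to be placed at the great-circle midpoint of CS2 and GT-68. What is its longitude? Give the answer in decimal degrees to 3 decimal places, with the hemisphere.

74.395°E

Bx = cos φ₂ cos Δλ = -0.531631,  By = cos φ₂ sin Δλ = -0.530030
φₘ = atan2(sin φ₁ + sin φ₂, √((cos φ₁ + Bx)² + By²)) = -70.88825°
λₘ = λ₁ + atan2(By, cos φ₁ + Bx) = 74.39463°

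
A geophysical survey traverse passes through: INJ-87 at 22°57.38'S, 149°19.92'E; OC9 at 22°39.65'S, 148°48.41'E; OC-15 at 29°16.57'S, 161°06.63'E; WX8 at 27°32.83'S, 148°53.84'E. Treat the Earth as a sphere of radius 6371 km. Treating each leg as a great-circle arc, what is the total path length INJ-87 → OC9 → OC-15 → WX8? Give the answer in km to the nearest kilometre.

INJ-87: φ = -22.95633°, λ = +149.33200°
OC9: φ = -22.66083°, λ = +148.80683°
OC-15: φ = -29.27617°, λ = +161.11050°
WX8: φ = -27.54717°, λ = +148.89733°
INJ-87→OC9: c = 0.009899 rad, d = 63.07 km
OC9→OC-15: c = 0.224731 rad, d = 1431.76 km
OC-15→WX8: c = 0.189805 rad, d = 1209.25 km
Total = 63.07 + 1431.76 + 1209.25 = 2704.07 km

2704 km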